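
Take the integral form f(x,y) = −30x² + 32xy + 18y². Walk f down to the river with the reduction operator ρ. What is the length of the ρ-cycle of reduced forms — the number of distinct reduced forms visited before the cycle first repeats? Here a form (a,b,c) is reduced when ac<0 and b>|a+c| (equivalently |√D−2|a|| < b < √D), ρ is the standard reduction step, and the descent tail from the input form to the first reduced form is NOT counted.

D = 3184, ⌊√D⌋ = 56
river: ρ → (18,40,-22)
river: ρ → (-22,48,10)
river: ρ → (10,52,-12)
river: ρ → (-12,44,26)
river: ρ → (26,8,-30)
river: ρ → (-30,52,4)
river: ρ → (4,52,-30)
river: ρ → (-30,8,26)
river: ρ → (26,44,-12)
river: ρ → (-12,52,10)
river: ρ → (10,48,-22)
river: ρ → (-22,40,18)
river: ρ → (18,32,-30)
river: ρ → (-30,28,20)
river: ρ → (20,52,-6)
river: ρ → (-6,56,2)
river: ρ → (2,56,-6)
river: ρ → (-6,52,20)
river: ρ → (20,28,-30)
river: ρ → (-30,32,18)
ρ-cycle length = 20 (tail of 0 descent steps not counted)

20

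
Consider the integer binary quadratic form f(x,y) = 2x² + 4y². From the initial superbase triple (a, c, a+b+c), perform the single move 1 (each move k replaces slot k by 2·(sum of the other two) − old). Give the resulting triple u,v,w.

start (2,4,6) = (f(1,0),f(0,1),f(1,1))
replace slot 1: 2·(4+6) − 2 = 18 → (18,4,6)

18,4,6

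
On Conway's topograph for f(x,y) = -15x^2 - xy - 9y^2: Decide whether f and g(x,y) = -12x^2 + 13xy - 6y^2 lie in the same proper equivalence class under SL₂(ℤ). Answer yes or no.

D₁ = -539, D₂ = -119
discriminants differ ⇒ not SL₂(ℤ)-equivalent

no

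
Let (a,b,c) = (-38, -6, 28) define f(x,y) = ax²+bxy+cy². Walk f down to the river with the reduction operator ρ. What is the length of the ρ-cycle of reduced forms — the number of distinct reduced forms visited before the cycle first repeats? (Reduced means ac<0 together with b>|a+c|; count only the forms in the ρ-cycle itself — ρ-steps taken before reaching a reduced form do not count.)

D = 4292, ⌊√D⌋ = 65
descent: ρ → (28,62,-4)  [lands on river]
river: ρ → (-4,58,58)
river: ρ → (58,58,-4)
river: ρ → (-4,62,28)
river: ρ → (28,50,-16)
river: ρ → (-16,46,34)
river: ρ → (34,22,-28)
river: ρ → (-28,34,28)
river: ρ → (28,22,-34)
river: ρ → (-34,46,16)
river: ρ → (16,50,-28)
river: ρ → (-28,62,4)
river: ρ → (4,58,-58)
river: ρ → (-58,58,4)
river: ρ → (4,62,-28)
river: ρ → (-28,50,16)
river: ρ → (16,46,-34)
river: ρ → (-34,22,28)
river: ρ → (28,34,-28)
river: ρ → (-28,22,34)
river: ρ → (34,46,-16)
river: ρ → (-16,50,28)
ρ-cycle length = 22 (tail of 1 descent step not counted)

22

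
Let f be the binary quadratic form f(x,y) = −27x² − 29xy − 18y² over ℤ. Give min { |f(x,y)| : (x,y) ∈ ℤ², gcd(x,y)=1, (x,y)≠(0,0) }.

translate: b→-25 (≡29 mod 54), so (27,29,18)→(27,-25,16)
flip: (27,-25,16)→(16,25,27)
translate: b→-7 (≡25 mod 32), so (16,25,27)→(16,-7,18)
reduced (well bottom): (16,-7,18) with a≤c, −a<b≤a
well minimum |f| = |-16| = 16 (negative-definite)

16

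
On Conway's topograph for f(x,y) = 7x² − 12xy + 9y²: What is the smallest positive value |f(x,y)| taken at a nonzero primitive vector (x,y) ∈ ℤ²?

translate: b→2 (≡-12 mod 14), so (7,-12,9)→(7,2,4)
flip: (7,2,4)→(4,-2,7)
reduced (well bottom): (4,-2,7) with a≤c, −a<b≤a
well minimum = a = 4

4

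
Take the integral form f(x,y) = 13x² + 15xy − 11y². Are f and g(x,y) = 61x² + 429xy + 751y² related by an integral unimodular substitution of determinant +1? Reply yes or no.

D₁ = 797, D₂ = 797
river cycle of f (length 14): (-11, 7, 17), (17, 27, -1), (-1, 27, 17), (17, 7, -11), (-11, 15, 13), (13, 11, -13), (-13, 15, 11), (11, 7, -17), (-17, 27, 1), (1, 27, -17), … (4 more)
river cycle of g (length 14): (11, 15, -13), (-13, 11, 13), (13, 15, -11), (-11, 7, 17), (17, 27, -1), (-1, 27, 17), (17, 7, -11), (-11, 15, 13), (13, 11, -13), (-13, 15, 11), … (4 more)
cycles coincide ⇒ equivalent

yes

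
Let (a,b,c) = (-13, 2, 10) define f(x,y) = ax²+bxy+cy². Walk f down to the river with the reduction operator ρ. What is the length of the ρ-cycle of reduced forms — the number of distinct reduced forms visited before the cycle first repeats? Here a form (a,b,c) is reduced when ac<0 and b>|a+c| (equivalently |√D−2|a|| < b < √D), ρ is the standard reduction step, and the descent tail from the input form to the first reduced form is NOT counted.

D = 524, ⌊√D⌋ = 22
descent: ρ → (10,18,-5)  [lands on river]
river: ρ → (-5,22,2)
river: ρ → (2,22,-5)
river: ρ → (-5,18,10)
river: ρ → (10,22,-1)
river: ρ → (-1,22,10)
ρ-cycle length = 6 (tail of 1 descent step not counted)

6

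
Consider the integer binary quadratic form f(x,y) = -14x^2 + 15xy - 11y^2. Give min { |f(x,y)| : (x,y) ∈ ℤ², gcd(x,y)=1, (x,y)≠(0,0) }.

translate: b→13 (≡-15 mod 28), so (14,-15,11)→(14,13,10)
flip: (14,13,10)→(10,-13,14)
translate: b→7 (≡-13 mod 20), so (10,-13,14)→(10,7,11)
reduced (well bottom): (10,7,11) with a≤c, −a<b≤a
well minimum |f| = |-10| = 10 (negative-definite)

10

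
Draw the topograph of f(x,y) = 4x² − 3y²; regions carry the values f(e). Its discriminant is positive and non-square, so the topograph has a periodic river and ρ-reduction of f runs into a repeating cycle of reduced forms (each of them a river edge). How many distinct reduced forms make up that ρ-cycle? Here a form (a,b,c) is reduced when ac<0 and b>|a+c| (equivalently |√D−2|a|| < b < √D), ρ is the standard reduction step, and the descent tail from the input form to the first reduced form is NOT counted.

D = 48, ⌊√D⌋ = 6
descent: ρ → (-3,6,1)  [lands on river]
river: ρ → (1,6,-3)
ρ-cycle length = 2 (tail of 1 descent step not counted)

2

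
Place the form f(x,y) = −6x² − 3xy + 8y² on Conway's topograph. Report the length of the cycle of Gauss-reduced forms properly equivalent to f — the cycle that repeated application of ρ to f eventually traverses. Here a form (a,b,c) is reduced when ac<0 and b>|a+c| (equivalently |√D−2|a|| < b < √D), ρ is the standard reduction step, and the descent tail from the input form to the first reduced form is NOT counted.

D = 201, ⌊√D⌋ = 14
descent: ρ → (8,3,-6)  [lands on river]
river: ρ → (-6,9,5)
river: ρ → (5,11,-4)
river: ρ → (-4,13,2)
river: ρ → (2,11,-10)
river: ρ → (-10,9,3)
river: ρ → (3,9,-10)
river: ρ → (-10,11,2)
river: ρ → (2,13,-4)
river: ρ → (-4,11,5)
river: ρ → (5,9,-6)
river: ρ → (-6,3,8)
river: ρ → (8,13,-1)
river: ρ → (-1,13,8)
ρ-cycle length = 14 (tail of 1 descent step not counted)

14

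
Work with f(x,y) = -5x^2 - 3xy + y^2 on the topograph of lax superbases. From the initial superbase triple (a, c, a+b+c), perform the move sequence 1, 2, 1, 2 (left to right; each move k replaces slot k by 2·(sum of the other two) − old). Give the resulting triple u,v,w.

start (-5,1,-7) = (f(1,0),f(0,1),f(1,1))
replace slot 1: 2·(1+(-7)) − (-5) = -7 → (-7,1,-7)
replace slot 2: 2·((-7)+(-7)) − 1 = -29 → (-7,-29,-7)
replace slot 1: 2·((-29)+(-7)) − (-7) = -65 → (-65,-29,-7)
replace slot 2: 2·((-65)+(-7)) − (-29) = -115 → (-65,-115,-7)

-65,-115,-7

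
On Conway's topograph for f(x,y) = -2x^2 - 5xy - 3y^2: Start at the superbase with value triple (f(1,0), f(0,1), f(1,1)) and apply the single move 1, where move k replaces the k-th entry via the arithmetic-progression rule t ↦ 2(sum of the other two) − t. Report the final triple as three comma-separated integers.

start (-2,-3,-10) = (f(1,0),f(0,1),f(1,1))
replace slot 1: 2·((-3)+(-10)) − (-2) = -24 → (-24,-3,-10)

-24,-3,-10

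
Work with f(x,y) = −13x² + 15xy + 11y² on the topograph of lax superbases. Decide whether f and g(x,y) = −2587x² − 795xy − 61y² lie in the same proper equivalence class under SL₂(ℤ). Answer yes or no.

D₁ = 797, D₂ = 797
river cycle of f (length 14): (11, 7, -17), (-17, 27, 1), (1, 27, -17), (-17, 7, 11), (11, 15, -13), (-13, 11, 13), (13, 15, -11), (-11, 7, 17), (17, 27, -1), (-1, 27, 17), … (4 more)
river cycle of g (length 14): (-11, 15, 13), (13, 11, -13), (-13, 15, 11), (11, 7, -17), (-17, 27, 1), (1, 27, -17), (-17, 7, 11), (11, 15, -13), (-13, 11, 13), (13, 15, -11), … (4 more)
cycles coincide ⇒ equivalent

yes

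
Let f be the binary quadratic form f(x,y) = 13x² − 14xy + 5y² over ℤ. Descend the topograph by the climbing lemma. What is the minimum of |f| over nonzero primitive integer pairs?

translate: b→12 (≡-14 mod 26), so (13,-14,5)→(13,12,4)
flip: (13,12,4)→(4,-12,13)
translate: b→4 (≡-12 mod 8), so (4,-12,13)→(4,4,5)
reduced (well bottom): (4,4,5) with a≤c, −a<b≤a
well minimum = a = 4

4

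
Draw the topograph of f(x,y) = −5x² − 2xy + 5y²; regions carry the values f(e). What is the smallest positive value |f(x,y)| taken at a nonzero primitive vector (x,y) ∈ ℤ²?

descent: ρ → (5,2,-5)  [lands on river]
river: ρ → (-5,8,2)
river: ρ → (2,8,-5)
river: ρ → (-5,2,5)
river: ρ → (5,8,-2)
river: ρ → (-2,8,5)
closes: descent 1, river 6
min |a| on river = 2

2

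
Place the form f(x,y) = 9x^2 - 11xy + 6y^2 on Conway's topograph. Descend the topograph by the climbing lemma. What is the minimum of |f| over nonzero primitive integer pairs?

translate: b→7 (≡-11 mod 18), so (9,-11,6)→(9,7,4)
flip: (9,7,4)→(4,-7,9)
translate: b→1 (≡-7 mod 8), so (4,-7,9)→(4,1,6)
reduced (well bottom): (4,1,6) with a≤c, −a<b≤a
well minimum = a = 4

4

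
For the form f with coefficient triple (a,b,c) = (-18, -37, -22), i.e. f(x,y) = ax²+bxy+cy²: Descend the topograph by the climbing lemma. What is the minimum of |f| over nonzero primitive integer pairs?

translate: b→1 (≡37 mod 36), so (18,37,22)→(18,1,3)
flip: (18,1,3)→(3,-1,18)
reduced (well bottom): (3,-1,18) with a≤c, −a<b≤a
well minimum |f| = |-3| = 3 (negative-definite)

3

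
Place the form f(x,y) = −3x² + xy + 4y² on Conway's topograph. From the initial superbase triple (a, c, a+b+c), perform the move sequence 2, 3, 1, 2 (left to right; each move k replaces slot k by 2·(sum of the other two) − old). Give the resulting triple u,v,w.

start (-3,4,2) = (f(1,0),f(0,1),f(1,1))
replace slot 2: 2·((-3)+2) − 4 = -6 → (-3,-6,2)
replace slot 3: 2·((-3)+(-6)) − 2 = -20 → (-3,-6,-20)
replace slot 1: 2·((-6)+(-20)) − (-3) = -49 → (-49,-6,-20)
replace slot 2: 2·((-49)+(-20)) − (-6) = -132 → (-49,-132,-20)

-49,-132,-20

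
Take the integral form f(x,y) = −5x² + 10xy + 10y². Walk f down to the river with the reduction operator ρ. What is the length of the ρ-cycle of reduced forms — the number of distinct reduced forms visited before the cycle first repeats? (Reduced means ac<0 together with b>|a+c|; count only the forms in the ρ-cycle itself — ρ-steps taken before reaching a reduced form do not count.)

D = 300, ⌊√D⌋ = 17
river: ρ → (10,10,-5)
river: ρ → (-5,10,10)
ρ-cycle length = 2 (tail of 0 descent steps not counted)

2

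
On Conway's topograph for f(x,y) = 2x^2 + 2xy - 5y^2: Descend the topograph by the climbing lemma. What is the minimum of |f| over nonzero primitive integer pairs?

descent: ρ → (-5,-2,2)
descent: ρ → (2,6,-1)  [lands on river]
river: ρ → (-1,6,2)
closes: descent 2, river 2
min |a| on river = 1

1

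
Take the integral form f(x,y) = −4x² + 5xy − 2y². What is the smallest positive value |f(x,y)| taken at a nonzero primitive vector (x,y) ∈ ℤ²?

translate: b→3 (≡-5 mod 8), so (4,-5,2)→(4,3,1)
flip: (4,3,1)→(1,-3,4)
translate: b→1 (≡-3 mod 2), so (1,-3,4)→(1,1,2)
reduced (well bottom): (1,1,2) with a≤c, −a<b≤a
well minimum |f| = |-1| = 1 (negative-definite)

1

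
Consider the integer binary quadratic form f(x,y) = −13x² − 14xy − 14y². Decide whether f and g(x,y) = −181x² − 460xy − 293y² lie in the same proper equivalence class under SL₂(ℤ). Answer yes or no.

D₁ = -532, D₂ = -532
f is negative-definite; reduce −f:
−f: translate: b→-12 (≡14 mod 26), so (13,14,14)→(13,-12,13)
−f: flip: (13,-12,13)→(13,12,13)
−f: reduced (well bottom): (13,12,13) with a≤c, −a<b≤a
flip sign back: reduced form of f is (-13,-12,-13)
g is negative-definite; reduce −g:
−g: translate: b→98 (≡460 mod 362), so (181,460,293)→(181,98,14)
−g: flip: (181,98,14)→(14,-98,181)
−g: translate: b→14 (≡-98 mod 28), so (14,-98,181)→(14,14,13)
−g: flip: (14,14,13)→(13,-14,14)
−g: translate: b→12 (≡-14 mod 26), so (13,-14,14)→(13,12,13)
−g: reduced (well bottom): (13,12,13) with a≤c, −a<b≤a
flip sign back: reduced form of g is (-13,-12,-13)
reduced forms (-13, -12, -13) vs (-13, -12, -13) ⇒ equivalent

yes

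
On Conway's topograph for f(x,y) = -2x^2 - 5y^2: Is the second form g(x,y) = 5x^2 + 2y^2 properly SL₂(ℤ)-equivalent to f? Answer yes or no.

D₁ = -40, D₂ = -40
f is negative-definite; reduce −f:
−f: reduced (well bottom): (2,0,5) with a≤c, −a<b≤a
flip sign back: reduced form of f is (-2,0,-5)
g: flip: (5,0,2)→(2,0,5)
g: reduced (well bottom): (2,0,5) with a≤c, −a<b≤a
reduced forms (-2, 0, -5) vs (2, 0, 5) ⇒ inequivalent

no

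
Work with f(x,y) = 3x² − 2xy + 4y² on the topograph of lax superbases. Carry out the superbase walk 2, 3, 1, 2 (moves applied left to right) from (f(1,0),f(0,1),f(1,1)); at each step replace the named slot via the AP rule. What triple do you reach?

start (3,4,5) = (f(1,0),f(0,1),f(1,1))
replace slot 2: 2·(3+5) − 4 = 12 → (3,12,5)
replace slot 3: 2·(3+12) − 5 = 25 → (3,12,25)
replace slot 1: 2·(12+25) − 3 = 71 → (71,12,25)
replace slot 2: 2·(71+25) − 12 = 180 → (71,180,25)

71,180,25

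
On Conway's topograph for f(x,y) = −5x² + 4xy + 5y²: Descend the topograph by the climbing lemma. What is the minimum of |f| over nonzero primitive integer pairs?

river: ρ → (5,6,-4)
river: ρ → (-4,10,1)
river: ρ → (1,10,-4)
river: ρ → (-4,6,5)
river: ρ → (5,4,-5)
river: ρ → (-5,6,4)
river: ρ → (4,10,-1)
river: ρ → (-1,10,4)
river: ρ → (4,6,-5)
river: ρ → (-5,4,5)
closes: descent 0, river 10
min |a| on river = 1

1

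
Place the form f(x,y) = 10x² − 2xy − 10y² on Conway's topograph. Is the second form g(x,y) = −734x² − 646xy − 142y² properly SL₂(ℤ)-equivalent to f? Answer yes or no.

D₁ = 404, D₂ = 404
river cycle of f (length 6): (-10, 2, 10), (10, 18, -2), (-2, 18, 10), (10, 2, -10), (-10, 18, 2), (2, 18, -10)
river cycle of g (length 6): (-10, 2, 10), (10, 18, -2), (-2, 18, 10), (10, 2, -10), (-10, 18, 2), (2, 18, -10)
cycles coincide ⇒ equivalent

yes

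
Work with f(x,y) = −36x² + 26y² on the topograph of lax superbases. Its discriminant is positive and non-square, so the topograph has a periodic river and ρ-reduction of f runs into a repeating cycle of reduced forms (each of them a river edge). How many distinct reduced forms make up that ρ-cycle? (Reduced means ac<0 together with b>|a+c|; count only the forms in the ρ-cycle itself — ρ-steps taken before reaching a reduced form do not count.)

D = 3744, ⌊√D⌋ = 61
descent: ρ → (26,52,-10)  [lands on river]
river: ρ → (-10,48,36)
river: ρ → (36,24,-22)
river: ρ → (-22,20,38)
river: ρ → (38,56,-4)
river: ρ → (-4,56,38)
river: ρ → (38,20,-22)
river: ρ → (-22,24,36)
river: ρ → (36,48,-10)
river: ρ → (-10,52,26)
ρ-cycle length = 10 (tail of 1 descent step not counted)

10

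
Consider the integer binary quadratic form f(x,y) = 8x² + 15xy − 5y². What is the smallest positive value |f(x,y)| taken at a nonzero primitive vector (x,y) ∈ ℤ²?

river: ρ → (-5,15,8)
river: ρ → (8,17,-3)
river: ρ → (-3,19,2)
river: ρ → (2,17,-12)
river: ρ → (-12,7,7)
river: ρ → (7,7,-12)
river: ρ → (-12,17,2)
river: ρ → (2,19,-3)
river: ρ → (-3,17,8)
river: ρ → (8,15,-5)
closes: descent 0, river 10
min |a| on river = 2

2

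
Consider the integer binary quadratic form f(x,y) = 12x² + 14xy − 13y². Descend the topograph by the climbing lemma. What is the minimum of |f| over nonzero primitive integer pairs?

river: ρ → (-13,12,13)
river: ρ → (13,14,-12)
river: ρ → (-12,10,15)
river: ρ → (15,20,-7)
river: ρ → (-7,22,12)
river: ρ → (12,26,-3)
river: ρ → (-3,28,3)
river: ρ → (3,26,-12)
river: ρ → (-12,22,7)
river: ρ → (7,20,-15)
river: ρ → (-15,10,12)
river: ρ → (12,14,-13)
closes: descent 0, river 12
min |a| on river = 3

3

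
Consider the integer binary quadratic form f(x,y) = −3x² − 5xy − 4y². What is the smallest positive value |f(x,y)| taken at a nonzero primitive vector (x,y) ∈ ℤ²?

translate: b→-1 (≡5 mod 6), so (3,5,4)→(3,-1,2)
flip: (3,-1,2)→(2,1,3)
reduced (well bottom): (2,1,3) with a≤c, −a<b≤a
well minimum |f| = |-2| = 2 (negative-definite)

2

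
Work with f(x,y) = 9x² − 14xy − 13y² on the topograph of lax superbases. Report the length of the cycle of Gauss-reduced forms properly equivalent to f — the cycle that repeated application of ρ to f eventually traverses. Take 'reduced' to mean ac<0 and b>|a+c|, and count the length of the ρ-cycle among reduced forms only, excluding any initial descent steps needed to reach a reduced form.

D = 664, ⌊√D⌋ = 25
descent: ρ → (-13,14,9)  [lands on river]
river: ρ → (9,22,-5)
river: ρ → (-5,18,17)
river: ρ → (17,16,-6)
river: ρ → (-6,20,11)
river: ρ → (11,24,-2)
river: ρ → (-2,24,11)
river: ρ → (11,20,-6)
river: ρ → (-6,16,17)
river: ρ → (17,18,-5)
river: ρ → (-5,22,9)
river: ρ → (9,14,-13)
river: ρ → (-13,12,10)
river: ρ → (10,8,-15)
river: ρ → (-15,22,3)
river: ρ → (3,20,-22)
river: ρ → (-22,24,1)
river: ρ → (1,24,-22)
river: ρ → (-22,20,3)
river: ρ → (3,22,-15)
river: ρ → (-15,8,10)
river: ρ → (10,12,-13)
ρ-cycle length = 22 (tail of 1 descent step not counted)

22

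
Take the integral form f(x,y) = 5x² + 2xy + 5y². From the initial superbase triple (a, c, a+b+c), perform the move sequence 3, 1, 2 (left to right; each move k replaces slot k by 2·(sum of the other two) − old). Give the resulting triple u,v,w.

start (5,5,12) = (f(1,0),f(0,1),f(1,1))
replace slot 3: 2·(5+5) − 12 = 8 → (5,5,8)
replace slot 1: 2·(5+8) − 5 = 21 → (21,5,8)
replace slot 2: 2·(21+8) − 5 = 53 → (21,53,8)

21,53,8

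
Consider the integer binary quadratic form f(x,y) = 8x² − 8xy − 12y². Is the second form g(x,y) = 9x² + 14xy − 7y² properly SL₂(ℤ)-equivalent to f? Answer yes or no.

D₁ = 448, D₂ = 448
river cycle of f (length 4): (-12, 8, 8), (8, 8, -12), (-12, 16, 4), (4, 16, -12)
river cycle of g (length 6): (-7, 14, 9), (9, 4, -12), (-12, 20, 1), (1, 20, -12), (-12, 4, 9), (9, 14, -7)
cycles differ ⇒ inequivalent

no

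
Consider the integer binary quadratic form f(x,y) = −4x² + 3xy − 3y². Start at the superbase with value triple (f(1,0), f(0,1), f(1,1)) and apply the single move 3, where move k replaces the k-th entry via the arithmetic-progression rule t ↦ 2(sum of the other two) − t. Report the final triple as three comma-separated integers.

start (-4,-3,-4) = (f(1,0),f(0,1),f(1,1))
replace slot 3: 2·((-4)+(-3)) − (-4) = -10 → (-4,-3,-10)

-4,-3,-10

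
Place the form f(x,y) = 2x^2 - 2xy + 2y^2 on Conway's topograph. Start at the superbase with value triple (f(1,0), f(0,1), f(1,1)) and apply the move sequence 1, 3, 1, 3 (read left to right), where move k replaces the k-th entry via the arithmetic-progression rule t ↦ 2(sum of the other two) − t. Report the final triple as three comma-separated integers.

start (2,2,2) = (f(1,0),f(0,1),f(1,1))
replace slot 1: 2·(2+2) − 2 = 6 → (6,2,2)
replace slot 3: 2·(6+2) − 2 = 14 → (6,2,14)
replace slot 1: 2·(2+14) − 6 = 26 → (26,2,14)
replace slot 3: 2·(26+2) − 14 = 42 → (26,2,42)

26,2,42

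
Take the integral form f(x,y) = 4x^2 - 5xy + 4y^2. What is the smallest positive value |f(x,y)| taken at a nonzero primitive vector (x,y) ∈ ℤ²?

translate: b→3 (≡-5 mod 8), so (4,-5,4)→(4,3,3)
flip: (4,3,3)→(3,-3,4)
translate: b→3 (≡-3 mod 6), so (3,-3,4)→(3,3,4)
reduced (well bottom): (3,3,4) with a≤c, −a<b≤a
well minimum = a = 3

3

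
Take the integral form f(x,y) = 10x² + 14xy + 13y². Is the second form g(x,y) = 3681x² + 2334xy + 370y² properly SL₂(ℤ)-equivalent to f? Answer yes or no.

D₁ = -324, D₂ = -324
f: translate: b→-6 (≡14 mod 20), so (10,14,13)→(10,-6,9)
f: flip: (10,-6,9)→(9,6,10)
f: reduced (well bottom): (9,6,10) with a≤c, −a<b≤a
g: flip: (3681,2334,370)→(370,-2334,3681)
g: translate: b→-114 (≡-2334 mod 740), so (370,-2334,3681)→(370,-114,9)
g: flip: (370,-114,9)→(9,114,370)
g: translate: b→6 (≡114 mod 18), so (9,114,370)→(9,6,10)
g: reduced (well bottom): (9,6,10) with a≤c, −a<b≤a
reduced forms (9, 6, 10) vs (9, 6, 10) ⇒ equivalent

yes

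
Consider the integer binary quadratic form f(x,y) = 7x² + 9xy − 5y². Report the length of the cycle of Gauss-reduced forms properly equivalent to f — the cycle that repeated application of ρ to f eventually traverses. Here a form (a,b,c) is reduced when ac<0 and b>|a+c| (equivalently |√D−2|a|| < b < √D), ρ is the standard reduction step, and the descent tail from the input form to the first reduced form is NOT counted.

D = 221, ⌊√D⌋ = 14
river: ρ → (-5,11,5)
river: ρ → (5,9,-7)
river: ρ → (-7,5,7)
river: ρ → (7,9,-5)
ρ-cycle length = 4 (tail of 0 descent steps not counted)

4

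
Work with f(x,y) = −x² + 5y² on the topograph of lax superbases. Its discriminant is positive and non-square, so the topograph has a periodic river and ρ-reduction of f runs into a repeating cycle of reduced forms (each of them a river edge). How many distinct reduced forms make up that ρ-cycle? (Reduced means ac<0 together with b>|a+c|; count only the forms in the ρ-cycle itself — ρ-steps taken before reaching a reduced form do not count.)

D = 20, ⌊√D⌋ = 4
descent: ρ → (5,0,-1)
descent: ρ → (-1,4,1)  [lands on river]
river: ρ → (1,4,-1)
ρ-cycle length = 2 (tail of 2 descent steps not counted)

2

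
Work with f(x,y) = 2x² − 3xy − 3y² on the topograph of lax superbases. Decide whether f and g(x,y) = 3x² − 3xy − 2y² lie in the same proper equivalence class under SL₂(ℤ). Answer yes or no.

D₁ = 33, D₂ = 33
river cycle of f (length 4): (-3, 3, 2), (2, 5, -1), (-1, 5, 2), (2, 3, -3)
river cycle of g (length 4): (-2, 3, 3), (3, 3, -2), (-2, 5, 1), (1, 5, -2)
cycles differ ⇒ inequivalent

no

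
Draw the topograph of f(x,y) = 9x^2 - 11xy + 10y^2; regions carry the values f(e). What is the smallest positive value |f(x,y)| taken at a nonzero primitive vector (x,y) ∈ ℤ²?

translate: b→7 (≡-11 mod 18), so (9,-11,10)→(9,7,8)
flip: (9,7,8)→(8,-7,9)
reduced (well bottom): (8,-7,9) with a≤c, −a<b≤a
well minimum = a = 8

8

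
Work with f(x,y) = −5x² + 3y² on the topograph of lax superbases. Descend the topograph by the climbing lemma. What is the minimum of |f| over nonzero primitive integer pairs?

descent: ρ → (3,6,-2)  [lands on river]
river: ρ → (-2,6,3)
closes: descent 1, river 2
min |a| on river = 2

2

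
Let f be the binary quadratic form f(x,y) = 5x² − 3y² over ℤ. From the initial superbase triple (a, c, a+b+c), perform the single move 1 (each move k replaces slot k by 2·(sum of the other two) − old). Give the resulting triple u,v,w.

start (5,-3,2) = (f(1,0),f(0,1),f(1,1))
replace slot 1: 2·((-3)+2) − 5 = -7 → (-7,-3,2)

-7,-3,2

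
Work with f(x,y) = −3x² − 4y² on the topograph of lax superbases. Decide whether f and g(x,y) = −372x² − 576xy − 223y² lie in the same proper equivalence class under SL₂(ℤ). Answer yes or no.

D₁ = -48, D₂ = -48
f is negative-definite; reduce −f:
−f: reduced (well bottom): (3,0,4) with a≤c, −a<b≤a
flip sign back: reduced form of f is (-3,0,-4)
g is negative-definite; reduce −g:
−g: translate: b→-168 (≡576 mod 744), so (372,576,223)→(372,-168,19)
−g: flip: (372,-168,19)→(19,168,372)
−g: translate: b→16 (≡168 mod 38), so (19,168,372)→(19,16,4)
−g: flip: (19,16,4)→(4,-16,19)
−g: translate: b→0 (≡-16 mod 8), so (4,-16,19)→(4,0,3)
−g: flip: (4,0,3)→(3,0,4)
−g: reduced (well bottom): (3,0,4) with a≤c, −a<b≤a
flip sign back: reduced form of g is (-3,0,-4)
reduced forms (-3, 0, -4) vs (-3, 0, -4) ⇒ equivalent

yes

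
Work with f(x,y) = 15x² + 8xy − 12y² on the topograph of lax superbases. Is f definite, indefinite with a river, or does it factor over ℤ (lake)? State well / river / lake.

D = b²−4ac = 8² − 4·15·(-12) = 784
D = 28² is a perfect square ⇒ form factors over ℤ ⇒ lakes

lake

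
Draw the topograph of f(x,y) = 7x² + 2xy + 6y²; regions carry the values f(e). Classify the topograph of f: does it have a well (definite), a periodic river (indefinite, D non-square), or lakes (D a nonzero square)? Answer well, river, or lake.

D = b²−4ac = 2² − 4·7·6 = -164
D < 0 ⇒ definite ⇒ every region one sign ⇒ single well

well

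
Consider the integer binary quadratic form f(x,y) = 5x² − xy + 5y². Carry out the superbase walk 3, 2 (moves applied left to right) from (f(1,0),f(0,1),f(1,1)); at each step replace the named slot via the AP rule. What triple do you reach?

start (5,5,9) = (f(1,0),f(0,1),f(1,1))
replace slot 3: 2·(5+5) − 9 = 11 → (5,5,11)
replace slot 2: 2·(5+11) − 5 = 27 → (5,27,11)

5,27,11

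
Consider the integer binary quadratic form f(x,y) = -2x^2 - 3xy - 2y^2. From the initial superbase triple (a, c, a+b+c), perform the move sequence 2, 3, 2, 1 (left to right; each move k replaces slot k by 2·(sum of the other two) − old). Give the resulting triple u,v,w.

start (-2,-2,-7) = (f(1,0),f(0,1),f(1,1))
replace slot 2: 2·((-2)+(-7)) − (-2) = -16 → (-2,-16,-7)
replace slot 3: 2·((-2)+(-16)) − (-7) = -29 → (-2,-16,-29)
replace slot 2: 2·((-2)+(-29)) − (-16) = -46 → (-2,-46,-29)
replace slot 1: 2·((-46)+(-29)) − (-2) = -148 → (-148,-46,-29)

-148,-46,-29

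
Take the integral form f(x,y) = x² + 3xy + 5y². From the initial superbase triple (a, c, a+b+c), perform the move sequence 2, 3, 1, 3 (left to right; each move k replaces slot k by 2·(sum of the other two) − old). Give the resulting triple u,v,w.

start (1,5,9) = (f(1,0),f(0,1),f(1,1))
replace slot 2: 2·(1+9) − 5 = 15 → (1,15,9)
replace slot 3: 2·(1+15) − 9 = 23 → (1,15,23)
replace slot 1: 2·(15+23) − 1 = 75 → (75,15,23)
replace slot 3: 2·(75+15) − 23 = 157 → (75,15,157)

75,15,157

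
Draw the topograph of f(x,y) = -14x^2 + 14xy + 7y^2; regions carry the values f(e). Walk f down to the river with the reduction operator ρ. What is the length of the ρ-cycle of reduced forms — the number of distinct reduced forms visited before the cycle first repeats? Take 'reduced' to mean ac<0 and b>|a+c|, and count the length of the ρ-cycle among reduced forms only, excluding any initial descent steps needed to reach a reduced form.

D = 588, ⌊√D⌋ = 24
river: ρ → (7,14,-14)
river: ρ → (-14,14,7)
ρ-cycle length = 2 (tail of 0 descent steps not counted)

2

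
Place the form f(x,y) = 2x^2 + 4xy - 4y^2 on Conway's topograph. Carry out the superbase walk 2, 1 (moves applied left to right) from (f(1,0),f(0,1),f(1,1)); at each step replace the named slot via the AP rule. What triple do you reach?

start (2,-4,2) = (f(1,0),f(0,1),f(1,1))
replace slot 2: 2·(2+2) − (-4) = 12 → (2,12,2)
replace slot 1: 2·(12+2) − 2 = 26 → (26,12,2)

26,12,2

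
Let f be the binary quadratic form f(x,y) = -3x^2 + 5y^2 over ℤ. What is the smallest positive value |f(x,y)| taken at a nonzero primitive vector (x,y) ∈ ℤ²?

descent: ρ → (5,0,-3)
descent: ρ → (-3,6,2)  [lands on river]
river: ρ → (2,6,-3)
closes: descent 2, river 2
min |a| on river = 2

2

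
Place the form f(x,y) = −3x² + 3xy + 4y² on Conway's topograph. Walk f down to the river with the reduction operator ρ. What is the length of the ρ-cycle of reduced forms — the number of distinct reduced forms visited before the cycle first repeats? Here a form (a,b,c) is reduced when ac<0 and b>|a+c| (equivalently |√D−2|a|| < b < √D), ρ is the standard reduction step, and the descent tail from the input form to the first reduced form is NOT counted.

D = 57, ⌊√D⌋ = 7
river: ρ → (4,5,-2)
river: ρ → (-2,7,1)
river: ρ → (1,7,-2)
river: ρ → (-2,5,4)
river: ρ → (4,3,-3)
river: ρ → (-3,3,4)
ρ-cycle length = 6 (tail of 0 descent steps not counted)

6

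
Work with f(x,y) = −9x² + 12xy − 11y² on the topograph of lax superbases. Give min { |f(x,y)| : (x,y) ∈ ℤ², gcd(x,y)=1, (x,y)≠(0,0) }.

translate: b→6 (≡-12 mod 18), so (9,-12,11)→(9,6,8)
flip: (9,6,8)→(8,-6,9)
reduced (well bottom): (8,-6,9) with a≤c, −a<b≤a
well minimum |f| = |-8| = 8 (negative-definite)

8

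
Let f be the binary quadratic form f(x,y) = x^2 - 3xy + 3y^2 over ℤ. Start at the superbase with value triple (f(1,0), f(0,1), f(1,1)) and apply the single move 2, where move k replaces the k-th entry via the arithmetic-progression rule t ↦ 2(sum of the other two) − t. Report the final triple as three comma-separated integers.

start (1,3,1) = (f(1,0),f(0,1),f(1,1))
replace slot 2: 2·(1+1) − 3 = 1 → (1,1,1)

1,1,1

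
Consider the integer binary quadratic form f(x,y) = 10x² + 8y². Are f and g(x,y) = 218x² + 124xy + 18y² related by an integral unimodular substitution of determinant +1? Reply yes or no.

D₁ = -320, D₂ = -320
f: flip: (10,0,8)→(8,0,10)
f: reduced (well bottom): (8,0,10) with a≤c, −a<b≤a
g: flip: (218,124,18)→(18,-124,218)
g: translate: b→-16 (≡-124 mod 36), so (18,-124,218)→(18,-16,8)
g: flip: (18,-16,8)→(8,16,18)
g: translate: b→0 (≡16 mod 16), so (8,16,18)→(8,0,10)
g: reduced (well bottom): (8,0,10) with a≤c, −a<b≤a
reduced forms (8, 0, 10) vs (8, 0, 10) ⇒ equivalent

yes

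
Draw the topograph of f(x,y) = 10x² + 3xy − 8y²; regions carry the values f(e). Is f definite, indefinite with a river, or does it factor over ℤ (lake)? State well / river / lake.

D = b²−4ac = 3² − 4·10·(-8) = 329
D > 0 non-square ⇒ indefinite ⇒ periodic river

river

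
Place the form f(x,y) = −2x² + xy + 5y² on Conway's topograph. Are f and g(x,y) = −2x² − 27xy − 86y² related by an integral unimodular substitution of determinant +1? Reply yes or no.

D₁ = 41, D₂ = 41
river cycle of f (length 10): (-2, 5, 2), (2, 3, -4), (-4, 5, 1), (1, 5, -4), (-4, 3, 2), (2, 5, -2), (-2, 3, 4), (4, 5, -1), (-1, 5, 4), (4, 3, -2)
river cycle of g (length 10): (-2, 5, 2), (2, 3, -4), (-4, 5, 1), (1, 5, -4), (-4, 3, 2), (2, 5, -2), (-2, 3, 4), (4, 5, -1), (-1, 5, 4), (4, 3, -2)
cycles coincide ⇒ equivalent

yes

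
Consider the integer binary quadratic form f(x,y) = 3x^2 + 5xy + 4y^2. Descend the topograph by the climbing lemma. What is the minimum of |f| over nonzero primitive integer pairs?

translate: b→-1 (≡5 mod 6), so (3,5,4)→(3,-1,2)
flip: (3,-1,2)→(2,1,3)
reduced (well bottom): (2,1,3) with a≤c, −a<b≤a
well minimum = a = 2

2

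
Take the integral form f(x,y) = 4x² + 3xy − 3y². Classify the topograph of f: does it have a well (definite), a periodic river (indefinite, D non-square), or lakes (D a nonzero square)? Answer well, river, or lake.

D = b²−4ac = 3² − 4·4·(-3) = 57
D > 0 non-square ⇒ indefinite ⇒ periodic river

river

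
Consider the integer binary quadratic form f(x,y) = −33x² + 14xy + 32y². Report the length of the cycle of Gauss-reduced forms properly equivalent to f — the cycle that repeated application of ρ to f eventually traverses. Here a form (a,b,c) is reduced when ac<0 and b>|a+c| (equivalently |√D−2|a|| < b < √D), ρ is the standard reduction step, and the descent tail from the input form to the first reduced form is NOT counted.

D = 4420, ⌊√D⌋ = 66
river: ρ → (32,50,-15)
river: ρ → (-15,40,47)
river: ρ → (47,54,-8)
river: ρ → (-8,58,33)
river: ρ → (33,8,-33)
river: ρ → (-33,58,8)
river: ρ → (8,54,-47)
river: ρ → (-47,40,15)
river: ρ → (15,50,-32)
river: ρ → (-32,14,33)
river: ρ → (33,52,-13)
river: ρ → (-13,52,33)
river: ρ → (33,14,-32)
river: ρ → (-32,50,15)
river: ρ → (15,40,-47)
river: ρ → (-47,54,8)
river: ρ → (8,58,-33)
river: ρ → (-33,8,33)
river: ρ → (33,58,-8)
river: ρ → (-8,54,47)
river: ρ → (47,40,-15)
river: ρ → (-15,50,32)
river: ρ → (32,14,-33)
river: ρ → (-33,52,13)
river: ρ → (13,52,-33)
river: ρ → (-33,14,32)
ρ-cycle length = 26 (tail of 0 descent steps not counted)

26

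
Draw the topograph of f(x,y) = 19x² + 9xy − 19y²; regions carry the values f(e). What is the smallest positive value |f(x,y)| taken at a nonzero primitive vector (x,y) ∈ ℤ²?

river: ρ → (-19,29,9)
river: ρ → (9,25,-25)
river: ρ → (-25,25,9)
river: ρ → (9,29,-19)
river: ρ → (-19,9,19)
river: ρ → (19,29,-9)
river: ρ → (-9,25,25)
river: ρ → (25,25,-9)
river: ρ → (-9,29,19)
river: ρ → (19,9,-19)
closes: descent 0, river 10
min |a| on river = 9

9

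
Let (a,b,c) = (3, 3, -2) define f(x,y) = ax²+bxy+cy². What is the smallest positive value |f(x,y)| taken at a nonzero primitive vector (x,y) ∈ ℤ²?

river: ρ → (-2,5,1)
river: ρ → (1,5,-2)
river: ρ → (-2,3,3)
river: ρ → (3,3,-2)
closes: descent 0, river 4
min |a| on river = 1

1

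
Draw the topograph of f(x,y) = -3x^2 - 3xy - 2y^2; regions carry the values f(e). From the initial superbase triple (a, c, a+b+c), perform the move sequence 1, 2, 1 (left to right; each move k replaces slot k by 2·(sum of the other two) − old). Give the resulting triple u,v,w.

start (-3,-2,-8) = (f(1,0),f(0,1),f(1,1))
replace slot 1: 2·((-2)+(-8)) − (-3) = -17 → (-17,-2,-8)
replace slot 2: 2·((-17)+(-8)) − (-2) = -48 → (-17,-48,-8)
replace slot 1: 2·((-48)+(-8)) − (-17) = -95 → (-95,-48,-8)

-95,-48,-8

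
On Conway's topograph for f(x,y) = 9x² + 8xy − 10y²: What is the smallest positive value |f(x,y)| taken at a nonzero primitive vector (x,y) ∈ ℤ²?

river: ρ → (-10,12,7)
river: ρ → (7,16,-6)
river: ρ → (-6,20,1)
river: ρ → (1,20,-6)
river: ρ → (-6,16,7)
river: ρ → (7,12,-10)
river: ρ → (-10,8,9)
river: ρ → (9,10,-9)
river: ρ → (-9,8,10)
river: ρ → (10,12,-7)
river: ρ → (-7,16,6)
river: ρ → (6,20,-1)
river: ρ → (-1,20,6)
river: ρ → (6,16,-7)
river: ρ → (-7,12,10)
river: ρ → (10,8,-9)
river: ρ → (-9,10,9)
river: ρ → (9,8,-10)
closes: descent 0, river 18
min |a| on river = 1

1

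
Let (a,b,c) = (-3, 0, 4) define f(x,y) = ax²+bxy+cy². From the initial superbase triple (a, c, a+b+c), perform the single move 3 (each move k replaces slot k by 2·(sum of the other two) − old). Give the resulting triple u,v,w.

start (-3,4,1) = (f(1,0),f(0,1),f(1,1))
replace slot 3: 2·((-3)+4) − 1 = 1 → (-3,4,1)

-3,4,1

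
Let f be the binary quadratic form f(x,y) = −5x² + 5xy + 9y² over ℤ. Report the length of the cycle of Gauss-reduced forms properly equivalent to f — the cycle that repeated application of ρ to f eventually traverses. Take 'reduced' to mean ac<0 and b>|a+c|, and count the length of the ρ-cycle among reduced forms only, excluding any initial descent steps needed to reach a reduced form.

D = 205, ⌊√D⌋ = 14
river: ρ → (9,13,-1)
river: ρ → (-1,13,9)
river: ρ → (9,5,-5)
river: ρ → (-5,5,9)
ρ-cycle length = 4 (tail of 0 descent steps not counted)

4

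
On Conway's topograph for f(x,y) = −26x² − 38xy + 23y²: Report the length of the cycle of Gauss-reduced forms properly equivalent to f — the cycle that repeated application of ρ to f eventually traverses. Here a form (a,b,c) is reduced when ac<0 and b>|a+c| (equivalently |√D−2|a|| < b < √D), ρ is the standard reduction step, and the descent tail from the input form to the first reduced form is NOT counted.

D = 3836, ⌊√D⌋ = 61
descent: ρ → (23,38,-26)  [lands on river]
river: ρ → (-26,14,35)
river: ρ → (35,56,-5)
river: ρ → (-5,54,46)
river: ρ → (46,38,-13)
river: ρ → (-13,40,43)
river: ρ → (43,46,-10)
river: ρ → (-10,54,23)
ρ-cycle length = 8 (tail of 1 descent step not counted)

8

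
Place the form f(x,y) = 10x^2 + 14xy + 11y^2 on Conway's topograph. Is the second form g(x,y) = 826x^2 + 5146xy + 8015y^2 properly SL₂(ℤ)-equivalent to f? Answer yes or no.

D₁ = -244, D₂ = -244
f: translate: b→-6 (≡14 mod 20), so (10,14,11)→(10,-6,7)
f: flip: (10,-6,7)→(7,6,10)
f: reduced (well bottom): (7,6,10) with a≤c, −a<b≤a
g: translate: b→190 (≡5146 mod 1652), so (826,5146,8015)→(826,190,11)
g: flip: (826,190,11)→(11,-190,826)
g: translate: b→8 (≡-190 mod 22), so (11,-190,826)→(11,8,7)
g: flip: (11,8,7)→(7,-8,11)
g: translate: b→6 (≡-8 mod 14), so (7,-8,11)→(7,6,10)
g: reduced (well bottom): (7,6,10) with a≤c, −a<b≤a
reduced forms (7, 6, 10) vs (7, 6, 10) ⇒ equivalent

yes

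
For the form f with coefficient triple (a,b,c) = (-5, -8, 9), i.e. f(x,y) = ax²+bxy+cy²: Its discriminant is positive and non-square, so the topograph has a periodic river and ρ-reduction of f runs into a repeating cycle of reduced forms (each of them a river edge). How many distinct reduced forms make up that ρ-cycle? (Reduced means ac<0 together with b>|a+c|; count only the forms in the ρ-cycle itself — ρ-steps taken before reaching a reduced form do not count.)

D = 244, ⌊√D⌋ = 15
descent: ρ → (9,8,-5)  [lands on river]
river: ρ → (-5,12,5)
river: ρ → (5,8,-9)
river: ρ → (-9,10,4)
river: ρ → (4,14,-3)
river: ρ → (-3,10,12)
river: ρ → (12,14,-1)
river: ρ → (-1,14,12)
river: ρ → (12,10,-3)
river: ρ → (-3,14,4)
river: ρ → (4,10,-9)
river: ρ → (-9,8,5)
river: ρ → (5,12,-5)
river: ρ → (-5,8,9)
river: ρ → (9,10,-4)
river: ρ → (-4,14,3)
river: ρ → (3,10,-12)
river: ρ → (-12,14,1)
river: ρ → (1,14,-12)
river: ρ → (-12,10,3)
river: ρ → (3,14,-4)
river: ρ → (-4,10,9)
ρ-cycle length = 22 (tail of 1 descent step not counted)

22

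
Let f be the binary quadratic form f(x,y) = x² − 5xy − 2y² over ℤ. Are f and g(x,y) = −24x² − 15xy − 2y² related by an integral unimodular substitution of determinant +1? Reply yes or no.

D₁ = 33, D₂ = 33
river cycle of f (length 4): (-2, 5, 1), (1, 5, -2), (-2, 3, 3), (3, 3, -2)
river cycle of g (length 4): (-2, 3, 3), (3, 3, -2), (-2, 5, 1), (1, 5, -2)
cycles coincide ⇒ equivalent

yes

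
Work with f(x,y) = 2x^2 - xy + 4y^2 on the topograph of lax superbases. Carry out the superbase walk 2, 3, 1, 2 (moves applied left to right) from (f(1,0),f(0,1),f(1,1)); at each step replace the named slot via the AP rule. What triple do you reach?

start (2,4,5) = (f(1,0),f(0,1),f(1,1))
replace slot 2: 2·(2+5) − 4 = 10 → (2,10,5)
replace slot 3: 2·(2+10) − 5 = 19 → (2,10,19)
replace slot 1: 2·(10+19) − 2 = 56 → (56,10,19)
replace slot 2: 2·(56+19) − 10 = 140 → (56,140,19)

56,140,19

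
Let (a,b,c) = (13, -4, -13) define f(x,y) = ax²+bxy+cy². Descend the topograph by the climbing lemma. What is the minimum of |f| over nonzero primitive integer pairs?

descent: ρ → (-13,4,13)  [lands on river]
river: ρ → (13,22,-4)
river: ρ → (-4,26,1)
river: ρ → (1,26,-4)
river: ρ → (-4,22,13)
river: ρ → (13,4,-13)
river: ρ → (-13,22,4)
river: ρ → (4,26,-1)
river: ρ → (-1,26,4)
river: ρ → (4,22,-13)
closes: descent 1, river 10
min |a| on river = 1

1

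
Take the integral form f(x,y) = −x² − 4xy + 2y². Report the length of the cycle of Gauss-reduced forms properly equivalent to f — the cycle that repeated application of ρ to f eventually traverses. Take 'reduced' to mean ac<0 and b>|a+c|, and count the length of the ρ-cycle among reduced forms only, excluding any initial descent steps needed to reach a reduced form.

D = 24, ⌊√D⌋ = 4
descent: ρ → (2,4,-1)  [lands on river]
river: ρ → (-1,4,2)
ρ-cycle length = 2 (tail of 1 descent step not counted)

2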